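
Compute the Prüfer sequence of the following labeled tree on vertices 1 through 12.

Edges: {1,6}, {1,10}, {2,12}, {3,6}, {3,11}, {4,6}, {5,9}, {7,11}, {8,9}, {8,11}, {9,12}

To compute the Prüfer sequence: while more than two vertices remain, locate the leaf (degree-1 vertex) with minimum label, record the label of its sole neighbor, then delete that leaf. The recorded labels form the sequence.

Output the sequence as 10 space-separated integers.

Answer: 12 6 9 11 1 6 3 11 8 9

Derivation:
Step 1: leaves = {2,4,5,7,10}. Remove smallest leaf 2, emit neighbor 12.
Step 2: leaves = {4,5,7,10,12}. Remove smallest leaf 4, emit neighbor 6.
Step 3: leaves = {5,7,10,12}. Remove smallest leaf 5, emit neighbor 9.
Step 4: leaves = {7,10,12}. Remove smallest leaf 7, emit neighbor 11.
Step 5: leaves = {10,12}. Remove smallest leaf 10, emit neighbor 1.
Step 6: leaves = {1,12}. Remove smallest leaf 1, emit neighbor 6.
Step 7: leaves = {6,12}. Remove smallest leaf 6, emit neighbor 3.
Step 8: leaves = {3,12}. Remove smallest leaf 3, emit neighbor 11.
Step 9: leaves = {11,12}. Remove smallest leaf 11, emit neighbor 8.
Step 10: leaves = {8,12}. Remove smallest leaf 8, emit neighbor 9.
Done: 2 vertices remain (9, 12). Sequence = [12 6 9 11 1 6 3 11 8 9]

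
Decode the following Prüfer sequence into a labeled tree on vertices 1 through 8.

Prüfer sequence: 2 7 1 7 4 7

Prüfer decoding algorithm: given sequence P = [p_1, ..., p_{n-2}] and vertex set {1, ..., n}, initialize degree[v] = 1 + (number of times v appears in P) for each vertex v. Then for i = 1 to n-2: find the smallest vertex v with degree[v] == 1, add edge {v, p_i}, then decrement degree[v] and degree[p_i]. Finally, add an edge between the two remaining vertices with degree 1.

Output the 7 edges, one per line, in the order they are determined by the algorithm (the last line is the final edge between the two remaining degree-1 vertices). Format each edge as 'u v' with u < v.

Answer: 2 3
2 7
1 5
1 7
4 6
4 7
7 8

Derivation:
Initial degrees: {1:2, 2:2, 3:1, 4:2, 5:1, 6:1, 7:4, 8:1}
Step 1: smallest deg-1 vertex = 3, p_1 = 2. Add edge {2,3}. Now deg[3]=0, deg[2]=1.
Step 2: smallest deg-1 vertex = 2, p_2 = 7. Add edge {2,7}. Now deg[2]=0, deg[7]=3.
Step 3: smallest deg-1 vertex = 5, p_3 = 1. Add edge {1,5}. Now deg[5]=0, deg[1]=1.
Step 4: smallest deg-1 vertex = 1, p_4 = 7. Add edge {1,7}. Now deg[1]=0, deg[7]=2.
Step 5: smallest deg-1 vertex = 6, p_5 = 4. Add edge {4,6}. Now deg[6]=0, deg[4]=1.
Step 6: smallest deg-1 vertex = 4, p_6 = 7. Add edge {4,7}. Now deg[4]=0, deg[7]=1.
Final: two remaining deg-1 vertices are 7, 8. Add edge {7,8}.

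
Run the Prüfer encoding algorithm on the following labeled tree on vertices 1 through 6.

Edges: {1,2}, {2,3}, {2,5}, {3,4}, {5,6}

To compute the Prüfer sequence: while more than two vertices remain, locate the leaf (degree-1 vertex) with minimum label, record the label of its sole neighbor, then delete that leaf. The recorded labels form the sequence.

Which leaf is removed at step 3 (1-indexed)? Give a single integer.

Answer: 3

Derivation:
Step 1: current leaves = {1,4,6}. Remove leaf 1 (neighbor: 2).
Step 2: current leaves = {4,6}. Remove leaf 4 (neighbor: 3).
Step 3: current leaves = {3,6}. Remove leaf 3 (neighbor: 2).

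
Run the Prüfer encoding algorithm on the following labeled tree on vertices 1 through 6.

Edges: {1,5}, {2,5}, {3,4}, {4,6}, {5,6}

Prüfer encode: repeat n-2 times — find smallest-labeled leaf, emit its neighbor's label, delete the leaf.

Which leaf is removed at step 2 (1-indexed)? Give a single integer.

Answer: 2

Derivation:
Step 1: current leaves = {1,2,3}. Remove leaf 1 (neighbor: 5).
Step 2: current leaves = {2,3}. Remove leaf 2 (neighbor: 5).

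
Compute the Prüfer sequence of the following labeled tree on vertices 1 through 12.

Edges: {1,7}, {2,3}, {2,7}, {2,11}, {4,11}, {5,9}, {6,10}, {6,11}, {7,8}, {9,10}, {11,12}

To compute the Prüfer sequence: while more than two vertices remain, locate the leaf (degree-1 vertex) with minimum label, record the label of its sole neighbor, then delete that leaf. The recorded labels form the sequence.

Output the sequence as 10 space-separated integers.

Step 1: leaves = {1,3,4,5,8,12}. Remove smallest leaf 1, emit neighbor 7.
Step 2: leaves = {3,4,5,8,12}. Remove smallest leaf 3, emit neighbor 2.
Step 3: leaves = {4,5,8,12}. Remove smallest leaf 4, emit neighbor 11.
Step 4: leaves = {5,8,12}. Remove smallest leaf 5, emit neighbor 9.
Step 5: leaves = {8,9,12}. Remove smallest leaf 8, emit neighbor 7.
Step 6: leaves = {7,9,12}. Remove smallest leaf 7, emit neighbor 2.
Step 7: leaves = {2,9,12}. Remove smallest leaf 2, emit neighbor 11.
Step 8: leaves = {9,12}. Remove smallest leaf 9, emit neighbor 10.
Step 9: leaves = {10,12}. Remove smallest leaf 10, emit neighbor 6.
Step 10: leaves = {6,12}. Remove smallest leaf 6, emit neighbor 11.
Done: 2 vertices remain (11, 12). Sequence = [7 2 11 9 7 2 11 10 6 11]

Answer: 7 2 11 9 7 2 11 10 6 11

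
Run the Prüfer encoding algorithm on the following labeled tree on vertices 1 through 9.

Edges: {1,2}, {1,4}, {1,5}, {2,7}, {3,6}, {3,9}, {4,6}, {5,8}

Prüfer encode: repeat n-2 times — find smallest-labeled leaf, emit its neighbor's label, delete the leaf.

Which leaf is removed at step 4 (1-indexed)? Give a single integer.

Answer: 5

Derivation:
Step 1: current leaves = {7,8,9}. Remove leaf 7 (neighbor: 2).
Step 2: current leaves = {2,8,9}. Remove leaf 2 (neighbor: 1).
Step 3: current leaves = {8,9}. Remove leaf 8 (neighbor: 5).
Step 4: current leaves = {5,9}. Remove leaf 5 (neighbor: 1).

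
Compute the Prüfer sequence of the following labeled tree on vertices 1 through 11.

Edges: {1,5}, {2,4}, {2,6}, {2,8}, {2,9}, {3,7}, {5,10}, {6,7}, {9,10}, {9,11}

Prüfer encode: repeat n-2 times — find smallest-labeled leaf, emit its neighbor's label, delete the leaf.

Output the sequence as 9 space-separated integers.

Answer: 5 7 2 10 6 2 2 9 9

Derivation:
Step 1: leaves = {1,3,4,8,11}. Remove smallest leaf 1, emit neighbor 5.
Step 2: leaves = {3,4,5,8,11}. Remove smallest leaf 3, emit neighbor 7.
Step 3: leaves = {4,5,7,8,11}. Remove smallest leaf 4, emit neighbor 2.
Step 4: leaves = {5,7,8,11}. Remove smallest leaf 5, emit neighbor 10.
Step 5: leaves = {7,8,10,11}. Remove smallest leaf 7, emit neighbor 6.
Step 6: leaves = {6,8,10,11}. Remove smallest leaf 6, emit neighbor 2.
Step 7: leaves = {8,10,11}. Remove smallest leaf 8, emit neighbor 2.
Step 8: leaves = {2,10,11}. Remove smallest leaf 2, emit neighbor 9.
Step 9: leaves = {10,11}. Remove smallest leaf 10, emit neighbor 9.
Done: 2 vertices remain (9, 11). Sequence = [5 7 2 10 6 2 2 9 9]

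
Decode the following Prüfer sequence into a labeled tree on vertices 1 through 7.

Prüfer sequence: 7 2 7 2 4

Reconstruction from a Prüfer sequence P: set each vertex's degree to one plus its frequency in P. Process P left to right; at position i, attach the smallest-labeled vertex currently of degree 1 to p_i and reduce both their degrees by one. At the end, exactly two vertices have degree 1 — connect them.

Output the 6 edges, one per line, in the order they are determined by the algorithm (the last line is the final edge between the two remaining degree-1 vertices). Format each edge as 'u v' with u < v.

Initial degrees: {1:1, 2:3, 3:1, 4:2, 5:1, 6:1, 7:3}
Step 1: smallest deg-1 vertex = 1, p_1 = 7. Add edge {1,7}. Now deg[1]=0, deg[7]=2.
Step 2: smallest deg-1 vertex = 3, p_2 = 2. Add edge {2,3}. Now deg[3]=0, deg[2]=2.
Step 3: smallest deg-1 vertex = 5, p_3 = 7. Add edge {5,7}. Now deg[5]=0, deg[7]=1.
Step 4: smallest deg-1 vertex = 6, p_4 = 2. Add edge {2,6}. Now deg[6]=0, deg[2]=1.
Step 5: smallest deg-1 vertex = 2, p_5 = 4. Add edge {2,4}. Now deg[2]=0, deg[4]=1.
Final: two remaining deg-1 vertices are 4, 7. Add edge {4,7}.

Answer: 1 7
2 3
5 7
2 6
2 4
4 7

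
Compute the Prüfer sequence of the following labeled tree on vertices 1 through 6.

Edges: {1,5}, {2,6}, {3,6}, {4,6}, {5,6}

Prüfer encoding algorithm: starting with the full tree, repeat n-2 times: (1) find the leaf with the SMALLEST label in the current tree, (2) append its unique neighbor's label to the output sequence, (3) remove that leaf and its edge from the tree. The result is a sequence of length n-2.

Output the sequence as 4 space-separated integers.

Answer: 5 6 6 6

Derivation:
Step 1: leaves = {1,2,3,4}. Remove smallest leaf 1, emit neighbor 5.
Step 2: leaves = {2,3,4,5}. Remove smallest leaf 2, emit neighbor 6.
Step 3: leaves = {3,4,5}. Remove smallest leaf 3, emit neighbor 6.
Step 4: leaves = {4,5}. Remove smallest leaf 4, emit neighbor 6.
Done: 2 vertices remain (5, 6). Sequence = [5 6 6 6]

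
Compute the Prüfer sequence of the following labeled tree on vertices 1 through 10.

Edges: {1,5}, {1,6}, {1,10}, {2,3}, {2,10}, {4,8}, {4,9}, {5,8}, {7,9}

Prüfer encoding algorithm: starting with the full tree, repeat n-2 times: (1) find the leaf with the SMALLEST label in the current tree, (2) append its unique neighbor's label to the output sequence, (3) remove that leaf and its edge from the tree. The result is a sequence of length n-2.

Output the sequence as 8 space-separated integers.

Answer: 2 10 1 9 4 8 5 1

Derivation:
Step 1: leaves = {3,6,7}. Remove smallest leaf 3, emit neighbor 2.
Step 2: leaves = {2,6,7}. Remove smallest leaf 2, emit neighbor 10.
Step 3: leaves = {6,7,10}. Remove smallest leaf 6, emit neighbor 1.
Step 4: leaves = {7,10}. Remove smallest leaf 7, emit neighbor 9.
Step 5: leaves = {9,10}. Remove smallest leaf 9, emit neighbor 4.
Step 6: leaves = {4,10}. Remove smallest leaf 4, emit neighbor 8.
Step 7: leaves = {8,10}. Remove smallest leaf 8, emit neighbor 5.
Step 8: leaves = {5,10}. Remove smallest leaf 5, emit neighbor 1.
Done: 2 vertices remain (1, 10). Sequence = [2 10 1 9 4 8 5 1]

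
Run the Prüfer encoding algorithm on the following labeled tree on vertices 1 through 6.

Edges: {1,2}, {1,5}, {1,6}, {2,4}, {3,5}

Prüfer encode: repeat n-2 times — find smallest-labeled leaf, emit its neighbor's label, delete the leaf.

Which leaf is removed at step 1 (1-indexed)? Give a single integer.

Answer: 3

Derivation:
Step 1: current leaves = {3,4,6}. Remove leaf 3 (neighbor: 5).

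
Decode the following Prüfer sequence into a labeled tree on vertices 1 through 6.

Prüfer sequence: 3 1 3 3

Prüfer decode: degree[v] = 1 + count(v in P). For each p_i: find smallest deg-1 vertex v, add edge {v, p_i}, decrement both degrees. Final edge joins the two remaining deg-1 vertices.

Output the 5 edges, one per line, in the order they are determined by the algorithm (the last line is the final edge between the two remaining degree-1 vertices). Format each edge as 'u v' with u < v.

Initial degrees: {1:2, 2:1, 3:4, 4:1, 5:1, 6:1}
Step 1: smallest deg-1 vertex = 2, p_1 = 3. Add edge {2,3}. Now deg[2]=0, deg[3]=3.
Step 2: smallest deg-1 vertex = 4, p_2 = 1. Add edge {1,4}. Now deg[4]=0, deg[1]=1.
Step 3: smallest deg-1 vertex = 1, p_3 = 3. Add edge {1,3}. Now deg[1]=0, deg[3]=2.
Step 4: smallest deg-1 vertex = 5, p_4 = 3. Add edge {3,5}. Now deg[5]=0, deg[3]=1.
Final: two remaining deg-1 vertices are 3, 6. Add edge {3,6}.

Answer: 2 3
1 4
1 3
3 5
3 6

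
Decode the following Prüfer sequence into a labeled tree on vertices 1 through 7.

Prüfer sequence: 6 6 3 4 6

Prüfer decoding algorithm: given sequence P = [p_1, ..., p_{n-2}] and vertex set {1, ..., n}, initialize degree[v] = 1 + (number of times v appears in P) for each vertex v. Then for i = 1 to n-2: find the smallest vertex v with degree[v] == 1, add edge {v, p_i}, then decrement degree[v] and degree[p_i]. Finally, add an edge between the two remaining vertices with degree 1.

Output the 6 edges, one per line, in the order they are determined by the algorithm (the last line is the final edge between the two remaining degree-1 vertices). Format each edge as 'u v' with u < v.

Answer: 1 6
2 6
3 5
3 4
4 6
6 7

Derivation:
Initial degrees: {1:1, 2:1, 3:2, 4:2, 5:1, 6:4, 7:1}
Step 1: smallest deg-1 vertex = 1, p_1 = 6. Add edge {1,6}. Now deg[1]=0, deg[6]=3.
Step 2: smallest deg-1 vertex = 2, p_2 = 6. Add edge {2,6}. Now deg[2]=0, deg[6]=2.
Step 3: smallest deg-1 vertex = 5, p_3 = 3. Add edge {3,5}. Now deg[5]=0, deg[3]=1.
Step 4: smallest deg-1 vertex = 3, p_4 = 4. Add edge {3,4}. Now deg[3]=0, deg[4]=1.
Step 5: smallest deg-1 vertex = 4, p_5 = 6. Add edge {4,6}. Now deg[4]=0, deg[6]=1.
Final: two remaining deg-1 vertices are 6, 7. Add edge {6,7}.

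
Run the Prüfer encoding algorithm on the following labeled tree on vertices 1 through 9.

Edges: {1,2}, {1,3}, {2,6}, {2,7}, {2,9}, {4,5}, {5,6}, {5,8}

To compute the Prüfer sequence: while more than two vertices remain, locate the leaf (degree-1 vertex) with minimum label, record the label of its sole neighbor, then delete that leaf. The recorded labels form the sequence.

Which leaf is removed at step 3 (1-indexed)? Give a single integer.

Step 1: current leaves = {3,4,7,8,9}. Remove leaf 3 (neighbor: 1).
Step 2: current leaves = {1,4,7,8,9}. Remove leaf 1 (neighbor: 2).
Step 3: current leaves = {4,7,8,9}. Remove leaf 4 (neighbor: 5).

Answer: 4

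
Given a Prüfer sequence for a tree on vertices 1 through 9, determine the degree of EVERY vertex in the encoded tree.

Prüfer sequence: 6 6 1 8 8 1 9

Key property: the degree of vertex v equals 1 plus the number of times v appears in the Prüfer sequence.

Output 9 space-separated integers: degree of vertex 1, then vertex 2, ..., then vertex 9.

p_1 = 6: count[6] becomes 1
p_2 = 6: count[6] becomes 2
p_3 = 1: count[1] becomes 1
p_4 = 8: count[8] becomes 1
p_5 = 8: count[8] becomes 2
p_6 = 1: count[1] becomes 2
p_7 = 9: count[9] becomes 1
Degrees (1 + count): deg[1]=1+2=3, deg[2]=1+0=1, deg[3]=1+0=1, deg[4]=1+0=1, deg[5]=1+0=1, deg[6]=1+2=3, deg[7]=1+0=1, deg[8]=1+2=3, deg[9]=1+1=2

Answer: 3 1 1 1 1 3 1 3 2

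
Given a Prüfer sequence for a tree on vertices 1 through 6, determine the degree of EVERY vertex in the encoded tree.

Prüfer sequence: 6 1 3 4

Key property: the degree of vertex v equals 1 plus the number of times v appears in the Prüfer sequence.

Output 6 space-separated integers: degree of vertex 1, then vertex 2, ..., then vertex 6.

p_1 = 6: count[6] becomes 1
p_2 = 1: count[1] becomes 1
p_3 = 3: count[3] becomes 1
p_4 = 4: count[4] becomes 1
Degrees (1 + count): deg[1]=1+1=2, deg[2]=1+0=1, deg[3]=1+1=2, deg[4]=1+1=2, deg[5]=1+0=1, deg[6]=1+1=2

Answer: 2 1 2 2 1 2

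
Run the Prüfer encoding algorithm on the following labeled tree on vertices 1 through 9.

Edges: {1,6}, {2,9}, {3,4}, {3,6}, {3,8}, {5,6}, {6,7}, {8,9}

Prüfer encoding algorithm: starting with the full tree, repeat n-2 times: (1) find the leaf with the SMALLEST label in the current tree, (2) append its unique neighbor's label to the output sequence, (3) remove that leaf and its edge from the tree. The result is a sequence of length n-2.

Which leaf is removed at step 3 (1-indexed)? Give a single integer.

Answer: 4

Derivation:
Step 1: current leaves = {1,2,4,5,7}. Remove leaf 1 (neighbor: 6).
Step 2: current leaves = {2,4,5,7}. Remove leaf 2 (neighbor: 9).
Step 3: current leaves = {4,5,7,9}. Remove leaf 4 (neighbor: 3).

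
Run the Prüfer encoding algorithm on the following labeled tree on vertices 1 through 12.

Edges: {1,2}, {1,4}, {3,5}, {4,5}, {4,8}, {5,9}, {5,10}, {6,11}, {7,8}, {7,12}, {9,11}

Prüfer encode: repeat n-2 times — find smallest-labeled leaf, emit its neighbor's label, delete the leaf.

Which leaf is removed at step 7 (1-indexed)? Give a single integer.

Step 1: current leaves = {2,3,6,10,12}. Remove leaf 2 (neighbor: 1).
Step 2: current leaves = {1,3,6,10,12}. Remove leaf 1 (neighbor: 4).
Step 3: current leaves = {3,6,10,12}. Remove leaf 3 (neighbor: 5).
Step 4: current leaves = {6,10,12}. Remove leaf 6 (neighbor: 11).
Step 5: current leaves = {10,11,12}. Remove leaf 10 (neighbor: 5).
Step 6: current leaves = {11,12}. Remove leaf 11 (neighbor: 9).
Step 7: current leaves = {9,12}. Remove leaf 9 (neighbor: 5).

Answer: 9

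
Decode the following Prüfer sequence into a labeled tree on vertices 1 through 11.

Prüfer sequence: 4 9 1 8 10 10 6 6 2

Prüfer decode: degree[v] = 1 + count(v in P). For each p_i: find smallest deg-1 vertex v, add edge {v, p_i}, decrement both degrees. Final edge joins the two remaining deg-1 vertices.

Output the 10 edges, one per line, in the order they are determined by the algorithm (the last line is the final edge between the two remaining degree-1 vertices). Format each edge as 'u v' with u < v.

Answer: 3 4
4 9
1 5
1 8
7 10
8 10
6 9
6 10
2 6
2 11

Derivation:
Initial degrees: {1:2, 2:2, 3:1, 4:2, 5:1, 6:3, 7:1, 8:2, 9:2, 10:3, 11:1}
Step 1: smallest deg-1 vertex = 3, p_1 = 4. Add edge {3,4}. Now deg[3]=0, deg[4]=1.
Step 2: smallest deg-1 vertex = 4, p_2 = 9. Add edge {4,9}. Now deg[4]=0, deg[9]=1.
Step 3: smallest deg-1 vertex = 5, p_3 = 1. Add edge {1,5}. Now deg[5]=0, deg[1]=1.
Step 4: smallest deg-1 vertex = 1, p_4 = 8. Add edge {1,8}. Now deg[1]=0, deg[8]=1.
Step 5: smallest deg-1 vertex = 7, p_5 = 10. Add edge {7,10}. Now deg[7]=0, deg[10]=2.
Step 6: smallest deg-1 vertex = 8, p_6 = 10. Add edge {8,10}. Now deg[8]=0, deg[10]=1.
Step 7: smallest deg-1 vertex = 9, p_7 = 6. Add edge {6,9}. Now deg[9]=0, deg[6]=2.
Step 8: smallest deg-1 vertex = 10, p_8 = 6. Add edge {6,10}. Now deg[10]=0, deg[6]=1.
Step 9: smallest deg-1 vertex = 6, p_9 = 2. Add edge {2,6}. Now deg[6]=0, deg[2]=1.
Final: two remaining deg-1 vertices are 2, 11. Add edge {2,11}.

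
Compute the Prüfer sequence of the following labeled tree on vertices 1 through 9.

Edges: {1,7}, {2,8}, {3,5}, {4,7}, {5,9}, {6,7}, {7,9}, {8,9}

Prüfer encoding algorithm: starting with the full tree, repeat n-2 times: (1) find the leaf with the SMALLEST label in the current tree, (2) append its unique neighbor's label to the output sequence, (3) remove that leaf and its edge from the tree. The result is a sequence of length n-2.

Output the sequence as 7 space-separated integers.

Step 1: leaves = {1,2,3,4,6}. Remove smallest leaf 1, emit neighbor 7.
Step 2: leaves = {2,3,4,6}. Remove smallest leaf 2, emit neighbor 8.
Step 3: leaves = {3,4,6,8}. Remove smallest leaf 3, emit neighbor 5.
Step 4: leaves = {4,5,6,8}. Remove smallest leaf 4, emit neighbor 7.
Step 5: leaves = {5,6,8}. Remove smallest leaf 5, emit neighbor 9.
Step 6: leaves = {6,8}. Remove smallest leaf 6, emit neighbor 7.
Step 7: leaves = {7,8}. Remove smallest leaf 7, emit neighbor 9.
Done: 2 vertices remain (8, 9). Sequence = [7 8 5 7 9 7 9]

Answer: 7 8 5 7 9 7 9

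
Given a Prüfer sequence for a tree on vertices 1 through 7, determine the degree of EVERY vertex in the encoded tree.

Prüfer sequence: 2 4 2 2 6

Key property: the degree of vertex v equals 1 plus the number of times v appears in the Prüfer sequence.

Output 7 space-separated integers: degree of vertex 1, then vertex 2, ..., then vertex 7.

p_1 = 2: count[2] becomes 1
p_2 = 4: count[4] becomes 1
p_3 = 2: count[2] becomes 2
p_4 = 2: count[2] becomes 3
p_5 = 6: count[6] becomes 1
Degrees (1 + count): deg[1]=1+0=1, deg[2]=1+3=4, deg[3]=1+0=1, deg[4]=1+1=2, deg[5]=1+0=1, deg[6]=1+1=2, deg[7]=1+0=1

Answer: 1 4 1 2 1 2 1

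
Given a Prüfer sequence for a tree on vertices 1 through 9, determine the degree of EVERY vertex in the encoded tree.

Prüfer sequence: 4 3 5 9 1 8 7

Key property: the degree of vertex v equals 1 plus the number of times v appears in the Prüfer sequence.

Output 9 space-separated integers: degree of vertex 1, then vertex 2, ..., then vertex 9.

Answer: 2 1 2 2 2 1 2 2 2

Derivation:
p_1 = 4: count[4] becomes 1
p_2 = 3: count[3] becomes 1
p_3 = 5: count[5] becomes 1
p_4 = 9: count[9] becomes 1
p_5 = 1: count[1] becomes 1
p_6 = 8: count[8] becomes 1
p_7 = 7: count[7] becomes 1
Degrees (1 + count): deg[1]=1+1=2, deg[2]=1+0=1, deg[3]=1+1=2, deg[4]=1+1=2, deg[5]=1+1=2, deg[6]=1+0=1, deg[7]=1+1=2, deg[8]=1+1=2, deg[9]=1+1=2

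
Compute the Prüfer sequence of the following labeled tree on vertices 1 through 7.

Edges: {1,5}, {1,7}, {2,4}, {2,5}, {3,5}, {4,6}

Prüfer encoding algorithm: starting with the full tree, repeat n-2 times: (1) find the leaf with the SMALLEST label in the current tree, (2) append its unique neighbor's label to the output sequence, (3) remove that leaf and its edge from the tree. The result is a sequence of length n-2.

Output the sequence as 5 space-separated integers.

Answer: 5 4 2 5 1

Derivation:
Step 1: leaves = {3,6,7}. Remove smallest leaf 3, emit neighbor 5.
Step 2: leaves = {6,7}. Remove smallest leaf 6, emit neighbor 4.
Step 3: leaves = {4,7}. Remove smallest leaf 4, emit neighbor 2.
Step 4: leaves = {2,7}. Remove smallest leaf 2, emit neighbor 5.
Step 5: leaves = {5,7}. Remove smallest leaf 5, emit neighbor 1.
Done: 2 vertices remain (1, 7). Sequence = [5 4 2 5 1]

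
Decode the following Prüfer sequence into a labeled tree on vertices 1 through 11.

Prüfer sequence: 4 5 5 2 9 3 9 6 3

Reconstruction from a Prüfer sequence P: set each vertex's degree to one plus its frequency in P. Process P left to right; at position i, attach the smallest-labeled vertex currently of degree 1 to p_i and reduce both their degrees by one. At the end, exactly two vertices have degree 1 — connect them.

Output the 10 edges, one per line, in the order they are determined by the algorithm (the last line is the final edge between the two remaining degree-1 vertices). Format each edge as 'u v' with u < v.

Answer: 1 4
4 5
5 7
2 5
2 9
3 8
9 10
6 9
3 6
3 11

Derivation:
Initial degrees: {1:1, 2:2, 3:3, 4:2, 5:3, 6:2, 7:1, 8:1, 9:3, 10:1, 11:1}
Step 1: smallest deg-1 vertex = 1, p_1 = 4. Add edge {1,4}. Now deg[1]=0, deg[4]=1.
Step 2: smallest deg-1 vertex = 4, p_2 = 5. Add edge {4,5}. Now deg[4]=0, deg[5]=2.
Step 3: smallest deg-1 vertex = 7, p_3 = 5. Add edge {5,7}. Now deg[7]=0, deg[5]=1.
Step 4: smallest deg-1 vertex = 5, p_4 = 2. Add edge {2,5}. Now deg[5]=0, deg[2]=1.
Step 5: smallest deg-1 vertex = 2, p_5 = 9. Add edge {2,9}. Now deg[2]=0, deg[9]=2.
Step 6: smallest deg-1 vertex = 8, p_6 = 3. Add edge {3,8}. Now deg[8]=0, deg[3]=2.
Step 7: smallest deg-1 vertex = 10, p_7 = 9. Add edge {9,10}. Now deg[10]=0, deg[9]=1.
Step 8: smallest deg-1 vertex = 9, p_8 = 6. Add edge {6,9}. Now deg[9]=0, deg[6]=1.
Step 9: smallest deg-1 vertex = 6, p_9 = 3. Add edge {3,6}. Now deg[6]=0, deg[3]=1.
Final: two remaining deg-1 vertices are 3, 11. Add edge {3,11}.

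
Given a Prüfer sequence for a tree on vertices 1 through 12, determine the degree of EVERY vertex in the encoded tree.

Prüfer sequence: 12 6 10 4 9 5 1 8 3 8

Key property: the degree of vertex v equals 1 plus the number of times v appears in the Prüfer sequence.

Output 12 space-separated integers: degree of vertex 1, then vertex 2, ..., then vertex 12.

p_1 = 12: count[12] becomes 1
p_2 = 6: count[6] becomes 1
p_3 = 10: count[10] becomes 1
p_4 = 4: count[4] becomes 1
p_5 = 9: count[9] becomes 1
p_6 = 5: count[5] becomes 1
p_7 = 1: count[1] becomes 1
p_8 = 8: count[8] becomes 1
p_9 = 3: count[3] becomes 1
p_10 = 8: count[8] becomes 2
Degrees (1 + count): deg[1]=1+1=2, deg[2]=1+0=1, deg[3]=1+1=2, deg[4]=1+1=2, deg[5]=1+1=2, deg[6]=1+1=2, deg[7]=1+0=1, deg[8]=1+2=3, deg[9]=1+1=2, deg[10]=1+1=2, deg[11]=1+0=1, deg[12]=1+1=2

Answer: 2 1 2 2 2 2 1 3 2 2 1 2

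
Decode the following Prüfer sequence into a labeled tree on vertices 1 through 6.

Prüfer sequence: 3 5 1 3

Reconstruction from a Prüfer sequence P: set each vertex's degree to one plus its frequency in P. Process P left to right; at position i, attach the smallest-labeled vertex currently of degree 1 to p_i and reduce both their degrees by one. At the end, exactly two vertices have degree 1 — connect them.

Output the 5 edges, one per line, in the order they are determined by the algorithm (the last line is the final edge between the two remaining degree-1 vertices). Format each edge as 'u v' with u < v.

Answer: 2 3
4 5
1 5
1 3
3 6

Derivation:
Initial degrees: {1:2, 2:1, 3:3, 4:1, 5:2, 6:1}
Step 1: smallest deg-1 vertex = 2, p_1 = 3. Add edge {2,3}. Now deg[2]=0, deg[3]=2.
Step 2: smallest deg-1 vertex = 4, p_2 = 5. Add edge {4,5}. Now deg[4]=0, deg[5]=1.
Step 3: smallest deg-1 vertex = 5, p_3 = 1. Add edge {1,5}. Now deg[5]=0, deg[1]=1.
Step 4: smallest deg-1 vertex = 1, p_4 = 3. Add edge {1,3}. Now deg[1]=0, deg[3]=1.
Final: two remaining deg-1 vertices are 3, 6. Add edge {3,6}.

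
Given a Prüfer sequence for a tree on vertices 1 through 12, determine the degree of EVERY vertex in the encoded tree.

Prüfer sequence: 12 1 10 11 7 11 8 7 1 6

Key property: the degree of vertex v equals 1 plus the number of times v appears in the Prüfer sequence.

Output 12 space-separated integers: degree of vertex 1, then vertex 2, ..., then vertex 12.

Answer: 3 1 1 1 1 2 3 2 1 2 3 2

Derivation:
p_1 = 12: count[12] becomes 1
p_2 = 1: count[1] becomes 1
p_3 = 10: count[10] becomes 1
p_4 = 11: count[11] becomes 1
p_5 = 7: count[7] becomes 1
p_6 = 11: count[11] becomes 2
p_7 = 8: count[8] becomes 1
p_8 = 7: count[7] becomes 2
p_9 = 1: count[1] becomes 2
p_10 = 6: count[6] becomes 1
Degrees (1 + count): deg[1]=1+2=3, deg[2]=1+0=1, deg[3]=1+0=1, deg[4]=1+0=1, deg[5]=1+0=1, deg[6]=1+1=2, deg[7]=1+2=3, deg[8]=1+1=2, deg[9]=1+0=1, deg[10]=1+1=2, deg[11]=1+2=3, deg[12]=1+1=2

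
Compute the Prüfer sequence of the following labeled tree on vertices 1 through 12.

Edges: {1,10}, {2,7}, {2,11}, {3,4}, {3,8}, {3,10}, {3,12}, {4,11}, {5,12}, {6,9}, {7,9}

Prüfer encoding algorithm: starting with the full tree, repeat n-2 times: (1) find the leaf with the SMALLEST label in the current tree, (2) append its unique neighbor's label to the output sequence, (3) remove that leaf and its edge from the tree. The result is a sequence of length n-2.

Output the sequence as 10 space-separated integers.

Step 1: leaves = {1,5,6,8}. Remove smallest leaf 1, emit neighbor 10.
Step 2: leaves = {5,6,8,10}. Remove smallest leaf 5, emit neighbor 12.
Step 3: leaves = {6,8,10,12}. Remove smallest leaf 6, emit neighbor 9.
Step 4: leaves = {8,9,10,12}. Remove smallest leaf 8, emit neighbor 3.
Step 5: leaves = {9,10,12}. Remove smallest leaf 9, emit neighbor 7.
Step 6: leaves = {7,10,12}. Remove smallest leaf 7, emit neighbor 2.
Step 7: leaves = {2,10,12}. Remove smallest leaf 2, emit neighbor 11.
Step 8: leaves = {10,11,12}. Remove smallest leaf 10, emit neighbor 3.
Step 9: leaves = {11,12}. Remove smallest leaf 11, emit neighbor 4.
Step 10: leaves = {4,12}. Remove smallest leaf 4, emit neighbor 3.
Done: 2 vertices remain (3, 12). Sequence = [10 12 9 3 7 2 11 3 4 3]

Answer: 10 12 9 3 7 2 11 3 4 3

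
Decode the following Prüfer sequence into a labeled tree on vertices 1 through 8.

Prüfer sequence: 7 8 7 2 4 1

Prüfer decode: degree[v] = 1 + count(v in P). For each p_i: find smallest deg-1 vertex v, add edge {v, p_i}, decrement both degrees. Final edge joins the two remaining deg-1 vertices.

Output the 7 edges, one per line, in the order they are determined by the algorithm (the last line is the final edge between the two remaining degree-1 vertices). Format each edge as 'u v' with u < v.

Initial degrees: {1:2, 2:2, 3:1, 4:2, 5:1, 6:1, 7:3, 8:2}
Step 1: smallest deg-1 vertex = 3, p_1 = 7. Add edge {3,7}. Now deg[3]=0, deg[7]=2.
Step 2: smallest deg-1 vertex = 5, p_2 = 8. Add edge {5,8}. Now deg[5]=0, deg[8]=1.
Step 3: smallest deg-1 vertex = 6, p_3 = 7. Add edge {6,7}. Now deg[6]=0, deg[7]=1.
Step 4: smallest deg-1 vertex = 7, p_4 = 2. Add edge {2,7}. Now deg[7]=0, deg[2]=1.
Step 5: smallest deg-1 vertex = 2, p_5 = 4. Add edge {2,4}. Now deg[2]=0, deg[4]=1.
Step 6: smallest deg-1 vertex = 4, p_6 = 1. Add edge {1,4}. Now deg[4]=0, deg[1]=1.
Final: two remaining deg-1 vertices are 1, 8. Add edge {1,8}.

Answer: 3 7
5 8
6 7
2 7
2 4
1 4
1 8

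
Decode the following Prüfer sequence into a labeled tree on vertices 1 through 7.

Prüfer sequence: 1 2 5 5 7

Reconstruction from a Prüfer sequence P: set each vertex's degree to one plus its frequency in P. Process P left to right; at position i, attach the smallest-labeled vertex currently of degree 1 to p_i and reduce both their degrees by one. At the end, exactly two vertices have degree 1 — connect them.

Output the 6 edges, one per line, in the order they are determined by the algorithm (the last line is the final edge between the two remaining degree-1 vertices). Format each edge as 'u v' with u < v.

Answer: 1 3
1 2
2 5
4 5
5 7
6 7

Derivation:
Initial degrees: {1:2, 2:2, 3:1, 4:1, 5:3, 6:1, 7:2}
Step 1: smallest deg-1 vertex = 3, p_1 = 1. Add edge {1,3}. Now deg[3]=0, deg[1]=1.
Step 2: smallest deg-1 vertex = 1, p_2 = 2. Add edge {1,2}. Now deg[1]=0, deg[2]=1.
Step 3: smallest deg-1 vertex = 2, p_3 = 5. Add edge {2,5}. Now deg[2]=0, deg[5]=2.
Step 4: smallest deg-1 vertex = 4, p_4 = 5. Add edge {4,5}. Now deg[4]=0, deg[5]=1.
Step 5: smallest deg-1 vertex = 5, p_5 = 7. Add edge {5,7}. Now deg[5]=0, deg[7]=1.
Final: two remaining deg-1 vertices are 6, 7. Add edge {6,7}.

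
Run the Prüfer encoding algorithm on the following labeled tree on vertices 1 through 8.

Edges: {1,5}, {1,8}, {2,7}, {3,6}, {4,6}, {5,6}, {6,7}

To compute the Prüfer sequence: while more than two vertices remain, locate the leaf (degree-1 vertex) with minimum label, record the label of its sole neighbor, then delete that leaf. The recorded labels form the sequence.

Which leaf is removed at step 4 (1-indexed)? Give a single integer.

Step 1: current leaves = {2,3,4,8}. Remove leaf 2 (neighbor: 7).
Step 2: current leaves = {3,4,7,8}. Remove leaf 3 (neighbor: 6).
Step 3: current leaves = {4,7,8}. Remove leaf 4 (neighbor: 6).
Step 4: current leaves = {7,8}. Remove leaf 7 (neighbor: 6).

Answer: 7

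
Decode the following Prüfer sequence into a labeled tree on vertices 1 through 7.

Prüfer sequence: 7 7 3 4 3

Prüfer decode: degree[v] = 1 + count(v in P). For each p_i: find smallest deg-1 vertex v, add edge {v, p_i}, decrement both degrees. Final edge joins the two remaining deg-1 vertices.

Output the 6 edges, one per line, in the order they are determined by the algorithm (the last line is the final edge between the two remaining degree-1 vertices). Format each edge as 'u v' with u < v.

Initial degrees: {1:1, 2:1, 3:3, 4:2, 5:1, 6:1, 7:3}
Step 1: smallest deg-1 vertex = 1, p_1 = 7. Add edge {1,7}. Now deg[1]=0, deg[7]=2.
Step 2: smallest deg-1 vertex = 2, p_2 = 7. Add edge {2,7}. Now deg[2]=0, deg[7]=1.
Step 3: smallest deg-1 vertex = 5, p_3 = 3. Add edge {3,5}. Now deg[5]=0, deg[3]=2.
Step 4: smallest deg-1 vertex = 6, p_4 = 4. Add edge {4,6}. Now deg[6]=0, deg[4]=1.
Step 5: smallest deg-1 vertex = 4, p_5 = 3. Add edge {3,4}. Now deg[4]=0, deg[3]=1.
Final: two remaining deg-1 vertices are 3, 7. Add edge {3,7}.

Answer: 1 7
2 7
3 5
4 6
3 4
3 7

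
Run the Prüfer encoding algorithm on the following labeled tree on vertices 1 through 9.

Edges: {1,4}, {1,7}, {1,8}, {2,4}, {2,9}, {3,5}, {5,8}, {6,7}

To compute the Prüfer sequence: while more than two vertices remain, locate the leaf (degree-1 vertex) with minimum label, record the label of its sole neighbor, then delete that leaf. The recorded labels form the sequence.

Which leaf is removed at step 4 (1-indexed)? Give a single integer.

Step 1: current leaves = {3,6,9}. Remove leaf 3 (neighbor: 5).
Step 2: current leaves = {5,6,9}. Remove leaf 5 (neighbor: 8).
Step 3: current leaves = {6,8,9}. Remove leaf 6 (neighbor: 7).
Step 4: current leaves = {7,8,9}. Remove leaf 7 (neighbor: 1).

Answer: 7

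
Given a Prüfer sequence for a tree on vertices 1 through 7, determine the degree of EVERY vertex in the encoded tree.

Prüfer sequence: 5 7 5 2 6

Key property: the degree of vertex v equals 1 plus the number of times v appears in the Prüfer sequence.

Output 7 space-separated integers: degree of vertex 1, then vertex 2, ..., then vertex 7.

p_1 = 5: count[5] becomes 1
p_2 = 7: count[7] becomes 1
p_3 = 5: count[5] becomes 2
p_4 = 2: count[2] becomes 1
p_5 = 6: count[6] becomes 1
Degrees (1 + count): deg[1]=1+0=1, deg[2]=1+1=2, deg[3]=1+0=1, deg[4]=1+0=1, deg[5]=1+2=3, deg[6]=1+1=2, deg[7]=1+1=2

Answer: 1 2 1 1 3 2 2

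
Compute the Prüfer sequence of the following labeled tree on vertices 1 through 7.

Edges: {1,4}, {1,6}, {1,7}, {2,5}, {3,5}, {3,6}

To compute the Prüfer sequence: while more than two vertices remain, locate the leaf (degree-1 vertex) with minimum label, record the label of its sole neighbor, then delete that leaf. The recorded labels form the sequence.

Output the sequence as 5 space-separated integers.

Step 1: leaves = {2,4,7}. Remove smallest leaf 2, emit neighbor 5.
Step 2: leaves = {4,5,7}. Remove smallest leaf 4, emit neighbor 1.
Step 3: leaves = {5,7}. Remove smallest leaf 5, emit neighbor 3.
Step 4: leaves = {3,7}. Remove smallest leaf 3, emit neighbor 6.
Step 5: leaves = {6,7}. Remove smallest leaf 6, emit neighbor 1.
Done: 2 vertices remain (1, 7). Sequence = [5 1 3 6 1]

Answer: 5 1 3 6 1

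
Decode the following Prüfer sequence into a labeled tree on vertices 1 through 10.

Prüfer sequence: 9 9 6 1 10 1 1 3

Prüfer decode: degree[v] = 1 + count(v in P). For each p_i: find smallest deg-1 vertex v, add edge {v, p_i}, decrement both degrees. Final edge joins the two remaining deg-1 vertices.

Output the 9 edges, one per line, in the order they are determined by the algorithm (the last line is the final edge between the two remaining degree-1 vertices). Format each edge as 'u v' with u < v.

Answer: 2 9
4 9
5 6
1 6
7 10
1 8
1 9
1 3
3 10

Derivation:
Initial degrees: {1:4, 2:1, 3:2, 4:1, 5:1, 6:2, 7:1, 8:1, 9:3, 10:2}
Step 1: smallest deg-1 vertex = 2, p_1 = 9. Add edge {2,9}. Now deg[2]=0, deg[9]=2.
Step 2: smallest deg-1 vertex = 4, p_2 = 9. Add edge {4,9}. Now deg[4]=0, deg[9]=1.
Step 3: smallest deg-1 vertex = 5, p_3 = 6. Add edge {5,6}. Now deg[5]=0, deg[6]=1.
Step 4: smallest deg-1 vertex = 6, p_4 = 1. Add edge {1,6}. Now deg[6]=0, deg[1]=3.
Step 5: smallest deg-1 vertex = 7, p_5 = 10. Add edge {7,10}. Now deg[7]=0, deg[10]=1.
Step 6: smallest deg-1 vertex = 8, p_6 = 1. Add edge {1,8}. Now deg[8]=0, deg[1]=2.
Step 7: smallest deg-1 vertex = 9, p_7 = 1. Add edge {1,9}. Now deg[9]=0, deg[1]=1.
Step 8: smallest deg-1 vertex = 1, p_8 = 3. Add edge {1,3}. Now deg[1]=0, deg[3]=1.
Final: two remaining deg-1 vertices are 3, 10. Add edge {3,10}.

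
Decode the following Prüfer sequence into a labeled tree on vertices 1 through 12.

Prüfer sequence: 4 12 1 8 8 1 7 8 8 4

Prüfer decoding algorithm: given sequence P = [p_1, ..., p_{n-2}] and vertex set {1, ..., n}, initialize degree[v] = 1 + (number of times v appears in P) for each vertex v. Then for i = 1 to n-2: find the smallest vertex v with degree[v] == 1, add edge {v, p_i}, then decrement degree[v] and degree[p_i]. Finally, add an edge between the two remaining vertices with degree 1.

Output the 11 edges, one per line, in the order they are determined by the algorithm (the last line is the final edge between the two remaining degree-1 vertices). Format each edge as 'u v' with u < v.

Initial degrees: {1:3, 2:1, 3:1, 4:3, 5:1, 6:1, 7:2, 8:5, 9:1, 10:1, 11:1, 12:2}
Step 1: smallest deg-1 vertex = 2, p_1 = 4. Add edge {2,4}. Now deg[2]=0, deg[4]=2.
Step 2: smallest deg-1 vertex = 3, p_2 = 12. Add edge {3,12}. Now deg[3]=0, deg[12]=1.
Step 3: smallest deg-1 vertex = 5, p_3 = 1. Add edge {1,5}. Now deg[5]=0, deg[1]=2.
Step 4: smallest deg-1 vertex = 6, p_4 = 8. Add edge {6,8}. Now deg[6]=0, deg[8]=4.
Step 5: smallest deg-1 vertex = 9, p_5 = 8. Add edge {8,9}. Now deg[9]=0, deg[8]=3.
Step 6: smallest deg-1 vertex = 10, p_6 = 1. Add edge {1,10}. Now deg[10]=0, deg[1]=1.
Step 7: smallest deg-1 vertex = 1, p_7 = 7. Add edge {1,7}. Now deg[1]=0, deg[7]=1.
Step 8: smallest deg-1 vertex = 7, p_8 = 8. Add edge {7,8}. Now deg[7]=0, deg[8]=2.
Step 9: smallest deg-1 vertex = 11, p_9 = 8. Add edge {8,11}. Now deg[11]=0, deg[8]=1.
Step 10: smallest deg-1 vertex = 8, p_10 = 4. Add edge {4,8}. Now deg[8]=0, deg[4]=1.
Final: two remaining deg-1 vertices are 4, 12. Add edge {4,12}.

Answer: 2 4
3 12
1 5
6 8
8 9
1 10
1 7
7 8
8 11
4 8
4 12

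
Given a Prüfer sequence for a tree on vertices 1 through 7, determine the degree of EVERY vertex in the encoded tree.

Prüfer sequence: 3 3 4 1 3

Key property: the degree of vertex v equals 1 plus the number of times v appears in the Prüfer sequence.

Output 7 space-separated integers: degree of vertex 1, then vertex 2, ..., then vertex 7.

Answer: 2 1 4 2 1 1 1

Derivation:
p_1 = 3: count[3] becomes 1
p_2 = 3: count[3] becomes 2
p_3 = 4: count[4] becomes 1
p_4 = 1: count[1] becomes 1
p_5 = 3: count[3] becomes 3
Degrees (1 + count): deg[1]=1+1=2, deg[2]=1+0=1, deg[3]=1+3=4, deg[4]=1+1=2, deg[5]=1+0=1, deg[6]=1+0=1, deg[7]=1+0=1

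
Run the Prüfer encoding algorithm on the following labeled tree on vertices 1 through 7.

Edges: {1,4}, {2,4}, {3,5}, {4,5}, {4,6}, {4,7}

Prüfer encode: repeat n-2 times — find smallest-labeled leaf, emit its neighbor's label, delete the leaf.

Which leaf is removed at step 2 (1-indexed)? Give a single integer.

Answer: 2

Derivation:
Step 1: current leaves = {1,2,3,6,7}. Remove leaf 1 (neighbor: 4).
Step 2: current leaves = {2,3,6,7}. Remove leaf 2 (neighbor: 4).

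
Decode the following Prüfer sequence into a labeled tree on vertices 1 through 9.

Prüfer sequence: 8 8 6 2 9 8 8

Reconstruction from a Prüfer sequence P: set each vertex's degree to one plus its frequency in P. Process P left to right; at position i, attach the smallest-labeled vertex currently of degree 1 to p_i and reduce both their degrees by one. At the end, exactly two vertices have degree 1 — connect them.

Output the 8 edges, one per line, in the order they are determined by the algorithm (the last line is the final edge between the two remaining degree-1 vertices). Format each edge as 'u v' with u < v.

Answer: 1 8
3 8
4 6
2 5
2 9
6 8
7 8
8 9

Derivation:
Initial degrees: {1:1, 2:2, 3:1, 4:1, 5:1, 6:2, 7:1, 8:5, 9:2}
Step 1: smallest deg-1 vertex = 1, p_1 = 8. Add edge {1,8}. Now deg[1]=0, deg[8]=4.
Step 2: smallest deg-1 vertex = 3, p_2 = 8. Add edge {3,8}. Now deg[3]=0, deg[8]=3.
Step 3: smallest deg-1 vertex = 4, p_3 = 6. Add edge {4,6}. Now deg[4]=0, deg[6]=1.
Step 4: smallest deg-1 vertex = 5, p_4 = 2. Add edge {2,5}. Now deg[5]=0, deg[2]=1.
Step 5: smallest deg-1 vertex = 2, p_5 = 9. Add edge {2,9}. Now deg[2]=0, deg[9]=1.
Step 6: smallest deg-1 vertex = 6, p_6 = 8. Add edge {6,8}. Now deg[6]=0, deg[8]=2.
Step 7: smallest deg-1 vertex = 7, p_7 = 8. Add edge {7,8}. Now deg[7]=0, deg[8]=1.
Final: two remaining deg-1 vertices are 8, 9. Add edge {8,9}.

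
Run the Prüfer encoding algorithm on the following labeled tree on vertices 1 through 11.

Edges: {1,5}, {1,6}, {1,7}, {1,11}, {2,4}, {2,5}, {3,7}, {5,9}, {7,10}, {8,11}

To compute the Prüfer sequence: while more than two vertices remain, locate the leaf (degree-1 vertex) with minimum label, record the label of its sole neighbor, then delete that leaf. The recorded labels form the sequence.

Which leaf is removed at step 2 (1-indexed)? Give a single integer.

Step 1: current leaves = {3,4,6,8,9,10}. Remove leaf 3 (neighbor: 7).
Step 2: current leaves = {4,6,8,9,10}. Remove leaf 4 (neighbor: 2).

Answer: 4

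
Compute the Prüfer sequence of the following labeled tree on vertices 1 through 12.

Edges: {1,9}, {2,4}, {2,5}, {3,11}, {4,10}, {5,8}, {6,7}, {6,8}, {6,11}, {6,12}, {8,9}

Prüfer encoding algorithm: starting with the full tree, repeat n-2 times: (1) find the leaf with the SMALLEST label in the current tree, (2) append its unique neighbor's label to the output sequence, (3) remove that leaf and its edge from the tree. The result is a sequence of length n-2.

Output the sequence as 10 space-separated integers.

Answer: 9 11 6 8 4 2 5 8 6 6

Derivation:
Step 1: leaves = {1,3,7,10,12}. Remove smallest leaf 1, emit neighbor 9.
Step 2: leaves = {3,7,9,10,12}. Remove smallest leaf 3, emit neighbor 11.
Step 3: leaves = {7,9,10,11,12}. Remove smallest leaf 7, emit neighbor 6.
Step 4: leaves = {9,10,11,12}. Remove smallest leaf 9, emit neighbor 8.
Step 5: leaves = {10,11,12}. Remove smallest leaf 10, emit neighbor 4.
Step 6: leaves = {4,11,12}. Remove smallest leaf 4, emit neighbor 2.
Step 7: leaves = {2,11,12}. Remove smallest leaf 2, emit neighbor 5.
Step 8: leaves = {5,11,12}. Remove smallest leaf 5, emit neighbor 8.
Step 9: leaves = {8,11,12}. Remove smallest leaf 8, emit neighbor 6.
Step 10: leaves = {11,12}. Remove smallest leaf 11, emit neighbor 6.
Done: 2 vertices remain (6, 12). Sequence = [9 11 6 8 4 2 5 8 6 6]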